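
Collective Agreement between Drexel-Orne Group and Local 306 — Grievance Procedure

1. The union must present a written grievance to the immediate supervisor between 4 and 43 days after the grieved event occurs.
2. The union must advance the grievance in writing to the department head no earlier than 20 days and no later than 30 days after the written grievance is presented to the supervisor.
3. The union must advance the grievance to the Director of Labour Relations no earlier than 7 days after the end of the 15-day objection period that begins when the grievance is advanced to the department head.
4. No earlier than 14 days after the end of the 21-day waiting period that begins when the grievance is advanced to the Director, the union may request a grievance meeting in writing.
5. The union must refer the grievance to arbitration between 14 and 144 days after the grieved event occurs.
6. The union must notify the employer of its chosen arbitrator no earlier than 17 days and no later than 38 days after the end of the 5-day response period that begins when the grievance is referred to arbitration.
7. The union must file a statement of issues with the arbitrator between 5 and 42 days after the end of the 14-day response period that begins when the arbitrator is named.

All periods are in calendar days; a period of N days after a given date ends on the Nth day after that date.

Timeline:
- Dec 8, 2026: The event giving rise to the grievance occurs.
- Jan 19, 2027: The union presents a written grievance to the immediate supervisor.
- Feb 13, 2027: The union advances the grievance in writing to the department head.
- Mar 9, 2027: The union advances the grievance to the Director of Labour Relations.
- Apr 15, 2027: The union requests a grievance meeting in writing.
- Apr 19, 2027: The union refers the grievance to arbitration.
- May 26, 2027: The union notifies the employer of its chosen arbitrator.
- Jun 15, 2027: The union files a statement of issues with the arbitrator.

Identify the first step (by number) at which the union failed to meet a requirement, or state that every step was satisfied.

Step 1: the window is 4–43 days after Dec 8, 2026 (when the grieved event occurs), so Dec 12, 2026 through Jan 20, 2027; done Jan 19, 2027 — within the window.
Step 2: the window is 20–30 days after Jan 19, 2027 (when the written grievance is presented to the supervisor), so Feb 8, 2027 through Feb 18, 2027; done Feb 13, 2027 — within the window.
Step 3: the earliest permitted date is 7 days after Feb 28, 2027 (end of the 15-day objection period, which began when the grievance is advanced to the department head on Feb 13, 2027), i.e. Mar 7, 2027; Mar 9, 2027 is on or after that date.
Step 4: the earliest permitted date is 14 days after Mar 30, 2027 (end of the 21-day waiting period, which began when the grievance is advanced to the Director on Mar 9, 2027), i.e. Apr 13, 2027; done Apr 15, 2027 — permitted.
Step 5: the window is 14–144 days after Dec 8, 2026 (when the grieved event occurs), so Dec 22, 2026 through May 1, 2027; Apr 19, 2027 falls inside that range.
Step 6: the window is 17–38 days after Apr 24, 2027 (end of the 5-day response period, which began when the grievance is referred to arbitration on Apr 19, 2027), so May 11, 2027 through Jun 1, 2027; done May 26, 2027 — within the window.
Step 7: the window is 5–42 days after Jun 9, 2027 (end of the 14-day response period, which began when the arbitrator is named on May 26, 2027), so Jun 14, 2027 through Jul 21, 2027; done Jun 15, 2027, which is between those dates.

None — every step was satisfied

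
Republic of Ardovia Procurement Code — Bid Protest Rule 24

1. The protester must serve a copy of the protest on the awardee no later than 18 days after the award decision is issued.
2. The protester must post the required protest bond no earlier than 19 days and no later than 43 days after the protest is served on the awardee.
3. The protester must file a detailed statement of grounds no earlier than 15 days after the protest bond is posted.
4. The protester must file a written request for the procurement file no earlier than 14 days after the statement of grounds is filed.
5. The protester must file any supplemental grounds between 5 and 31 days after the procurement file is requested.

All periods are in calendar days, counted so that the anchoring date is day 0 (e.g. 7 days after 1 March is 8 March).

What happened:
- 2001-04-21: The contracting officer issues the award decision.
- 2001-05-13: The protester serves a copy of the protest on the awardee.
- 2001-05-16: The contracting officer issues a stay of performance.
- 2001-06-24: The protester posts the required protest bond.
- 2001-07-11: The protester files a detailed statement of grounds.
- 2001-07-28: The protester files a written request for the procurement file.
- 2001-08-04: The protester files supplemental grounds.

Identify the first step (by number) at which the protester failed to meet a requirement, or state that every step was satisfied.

(1) due by 2001-04-21 + 18 days = 2001-05-09; done 2001-05-13 — 4 days late.
Later steps need not be reached.

Step 1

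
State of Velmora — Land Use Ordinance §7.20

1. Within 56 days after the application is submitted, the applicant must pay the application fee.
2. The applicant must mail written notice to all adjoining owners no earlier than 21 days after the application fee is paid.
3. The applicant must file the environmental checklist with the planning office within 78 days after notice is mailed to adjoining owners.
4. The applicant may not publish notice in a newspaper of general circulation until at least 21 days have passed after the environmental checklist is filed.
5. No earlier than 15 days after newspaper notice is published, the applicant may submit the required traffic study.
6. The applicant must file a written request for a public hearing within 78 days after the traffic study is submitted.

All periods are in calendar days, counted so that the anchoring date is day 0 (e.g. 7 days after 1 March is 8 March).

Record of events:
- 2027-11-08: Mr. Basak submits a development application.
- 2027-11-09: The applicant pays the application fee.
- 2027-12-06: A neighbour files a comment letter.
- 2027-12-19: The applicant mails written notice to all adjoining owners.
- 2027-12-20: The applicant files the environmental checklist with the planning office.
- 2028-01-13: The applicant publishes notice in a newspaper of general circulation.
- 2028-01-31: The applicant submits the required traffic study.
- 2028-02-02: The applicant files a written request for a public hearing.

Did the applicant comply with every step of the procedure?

Yes

(1) due by 2027-11-08 + 56 days = 2028-01-03; done 2027-11-09 — timely.
(2) permitted from 2027-11-09 + 21 days = 2027-11-30 onward; 2027-12-19 is on or after that date.
(3) due by 2027-12-19 + 78 days = 2028-03-06; completed 2027-12-20, before the deadline.
(4) permitted from 2027-12-20 + 21 days = 2028-01-10 onward; done 2028-01-13 — permitted.
(5) permitted from 2028-01-13 + 15 days = 2028-01-28 onward; done 2028-01-31, after the minimum wait.
(6) due by 2028-01-31 + 78 days = 2028-04-18; completed 2028-02-02, before the deadline.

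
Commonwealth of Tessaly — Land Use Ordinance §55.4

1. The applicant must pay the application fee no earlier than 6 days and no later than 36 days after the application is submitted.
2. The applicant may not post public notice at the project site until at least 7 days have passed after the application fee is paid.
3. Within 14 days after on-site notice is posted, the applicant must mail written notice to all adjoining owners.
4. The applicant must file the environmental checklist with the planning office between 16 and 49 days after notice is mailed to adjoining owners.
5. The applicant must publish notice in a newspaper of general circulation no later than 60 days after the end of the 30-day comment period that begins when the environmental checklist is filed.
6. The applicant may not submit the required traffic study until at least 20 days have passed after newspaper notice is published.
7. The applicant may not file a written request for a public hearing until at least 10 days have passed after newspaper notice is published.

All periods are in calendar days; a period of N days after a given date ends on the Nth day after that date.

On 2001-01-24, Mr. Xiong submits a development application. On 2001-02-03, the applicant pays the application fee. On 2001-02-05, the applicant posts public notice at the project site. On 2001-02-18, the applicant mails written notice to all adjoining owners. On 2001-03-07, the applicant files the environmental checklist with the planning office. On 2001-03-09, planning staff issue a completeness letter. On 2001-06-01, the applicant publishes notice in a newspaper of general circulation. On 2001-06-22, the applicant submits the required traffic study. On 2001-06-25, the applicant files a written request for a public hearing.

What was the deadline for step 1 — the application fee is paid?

2001-03-01

Step 1 runs from 2001-01-24, when the application is submitted. The window is 6–36 days after 2001-01-24; it closes on 2001-03-01.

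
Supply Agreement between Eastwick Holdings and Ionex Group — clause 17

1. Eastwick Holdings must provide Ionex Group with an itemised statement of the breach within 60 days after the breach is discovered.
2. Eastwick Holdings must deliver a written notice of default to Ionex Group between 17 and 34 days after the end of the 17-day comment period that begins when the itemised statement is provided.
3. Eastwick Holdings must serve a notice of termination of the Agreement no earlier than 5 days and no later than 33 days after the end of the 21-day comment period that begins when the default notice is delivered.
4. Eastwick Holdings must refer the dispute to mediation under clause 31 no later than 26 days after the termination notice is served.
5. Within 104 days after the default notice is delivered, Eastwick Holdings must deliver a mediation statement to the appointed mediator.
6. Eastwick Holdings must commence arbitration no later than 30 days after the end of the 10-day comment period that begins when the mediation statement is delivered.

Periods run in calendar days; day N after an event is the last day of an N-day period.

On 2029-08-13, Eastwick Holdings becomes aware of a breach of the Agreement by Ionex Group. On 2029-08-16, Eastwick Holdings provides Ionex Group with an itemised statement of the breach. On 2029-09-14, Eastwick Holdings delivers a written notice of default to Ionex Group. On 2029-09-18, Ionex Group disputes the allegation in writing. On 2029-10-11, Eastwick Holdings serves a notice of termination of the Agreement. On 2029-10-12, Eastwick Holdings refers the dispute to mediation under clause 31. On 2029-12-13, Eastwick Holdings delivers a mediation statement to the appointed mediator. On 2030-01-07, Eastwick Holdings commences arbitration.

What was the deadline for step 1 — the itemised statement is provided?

Step 1 runs from 2029-08-13, when the breach is discovered. 60 days after 2029-08-13 is 2029-10-12.

2029-10-12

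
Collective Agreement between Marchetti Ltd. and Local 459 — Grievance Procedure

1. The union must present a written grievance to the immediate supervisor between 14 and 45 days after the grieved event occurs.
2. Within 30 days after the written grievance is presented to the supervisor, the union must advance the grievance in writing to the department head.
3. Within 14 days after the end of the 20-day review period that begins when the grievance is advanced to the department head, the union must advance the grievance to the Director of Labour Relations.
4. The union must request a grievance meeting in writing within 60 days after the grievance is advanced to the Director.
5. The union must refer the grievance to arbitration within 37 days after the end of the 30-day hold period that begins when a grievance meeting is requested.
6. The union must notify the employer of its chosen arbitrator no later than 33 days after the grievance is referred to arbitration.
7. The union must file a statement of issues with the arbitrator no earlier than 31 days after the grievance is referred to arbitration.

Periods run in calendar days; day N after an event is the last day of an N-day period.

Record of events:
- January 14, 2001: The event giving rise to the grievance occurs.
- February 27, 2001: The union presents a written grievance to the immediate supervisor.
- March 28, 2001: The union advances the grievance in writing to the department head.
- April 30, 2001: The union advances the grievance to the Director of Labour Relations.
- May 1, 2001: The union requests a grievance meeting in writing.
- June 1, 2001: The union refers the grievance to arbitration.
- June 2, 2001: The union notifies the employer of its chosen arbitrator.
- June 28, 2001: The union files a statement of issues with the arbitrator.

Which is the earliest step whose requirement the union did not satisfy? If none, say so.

Step 7

Step 1: the window is 14–45 days after January 14, 2001 (when the grieved event occurs), so January 28, 2001 through February 28, 2001; February 27, 2001 falls inside that range.
Step 2: 30 days after February 27, 2001 (when the written grievance is presented to the supervisor) is March 29, 2001; completed March 28, 2001, before the deadline.
Step 3: 14 days after April 17, 2001 (end of the 20-day review period, which began when the grievance is advanced to the department head on March 28, 2001) is May 1, 2001; completed April 30, 2001, before the deadline.
Step 4: 60 days after April 30, 2001 (when the grievance is advanced to the Director) is June 29, 2001; May 1, 2001 is within that limit.
Step 5: 37 days after May 31, 2001 (end of the 30-day hold period, which began when a grievance meeting is requested on May 1, 2001) is July 7, 2001; completed June 1, 2001, before the deadline.
Step 6: 33 days after June 1, 2001 (when the grievance is referred to arbitration) is July 4, 2001; June 2, 2001 is within that limit.
Step 7: the earliest permitted date is 31 days after June 1, 2001 (when the grievance is referred to arbitration), i.e. July 2, 2001; acted on June 28, 2001, 4 days prematurely.
The procedure was therefore not followed at step 7.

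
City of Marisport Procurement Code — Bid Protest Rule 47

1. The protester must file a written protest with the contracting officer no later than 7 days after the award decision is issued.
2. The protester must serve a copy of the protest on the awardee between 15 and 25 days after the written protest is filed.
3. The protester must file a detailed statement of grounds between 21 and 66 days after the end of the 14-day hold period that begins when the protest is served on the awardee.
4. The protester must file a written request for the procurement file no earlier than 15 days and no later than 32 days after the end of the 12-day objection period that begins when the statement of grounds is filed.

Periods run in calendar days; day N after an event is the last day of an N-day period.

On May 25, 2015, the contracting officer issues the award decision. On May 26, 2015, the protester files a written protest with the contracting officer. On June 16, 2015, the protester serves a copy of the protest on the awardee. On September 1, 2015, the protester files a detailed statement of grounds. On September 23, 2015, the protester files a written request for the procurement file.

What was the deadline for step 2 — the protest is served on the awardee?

June 20, 2015

Step 2 runs from May 26, 2015, when the written protest is filed. The window is 15–25 days after May 26, 2015; it closes on June 20, 2015.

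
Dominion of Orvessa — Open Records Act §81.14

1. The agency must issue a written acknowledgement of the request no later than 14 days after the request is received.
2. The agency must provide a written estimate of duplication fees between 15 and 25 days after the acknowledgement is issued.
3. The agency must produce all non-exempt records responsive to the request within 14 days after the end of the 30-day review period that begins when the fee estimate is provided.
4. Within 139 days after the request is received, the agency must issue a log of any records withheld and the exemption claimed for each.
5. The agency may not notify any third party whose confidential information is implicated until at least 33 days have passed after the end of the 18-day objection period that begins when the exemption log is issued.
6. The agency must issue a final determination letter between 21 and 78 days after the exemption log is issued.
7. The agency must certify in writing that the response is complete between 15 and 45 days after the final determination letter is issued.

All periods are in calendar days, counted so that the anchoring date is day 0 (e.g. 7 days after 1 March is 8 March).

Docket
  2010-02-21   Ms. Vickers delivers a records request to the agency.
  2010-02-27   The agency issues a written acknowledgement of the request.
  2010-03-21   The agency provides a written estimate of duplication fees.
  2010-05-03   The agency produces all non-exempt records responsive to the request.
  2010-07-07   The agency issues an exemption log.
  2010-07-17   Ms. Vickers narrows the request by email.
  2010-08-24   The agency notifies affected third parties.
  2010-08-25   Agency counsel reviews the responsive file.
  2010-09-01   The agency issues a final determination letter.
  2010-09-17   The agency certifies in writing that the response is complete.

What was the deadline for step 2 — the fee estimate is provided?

2010-03-24

Step 2 runs from 2010-02-27, when the acknowledgement is issued. The window is 15–25 days after 2010-02-27; it closes on 2010-03-24.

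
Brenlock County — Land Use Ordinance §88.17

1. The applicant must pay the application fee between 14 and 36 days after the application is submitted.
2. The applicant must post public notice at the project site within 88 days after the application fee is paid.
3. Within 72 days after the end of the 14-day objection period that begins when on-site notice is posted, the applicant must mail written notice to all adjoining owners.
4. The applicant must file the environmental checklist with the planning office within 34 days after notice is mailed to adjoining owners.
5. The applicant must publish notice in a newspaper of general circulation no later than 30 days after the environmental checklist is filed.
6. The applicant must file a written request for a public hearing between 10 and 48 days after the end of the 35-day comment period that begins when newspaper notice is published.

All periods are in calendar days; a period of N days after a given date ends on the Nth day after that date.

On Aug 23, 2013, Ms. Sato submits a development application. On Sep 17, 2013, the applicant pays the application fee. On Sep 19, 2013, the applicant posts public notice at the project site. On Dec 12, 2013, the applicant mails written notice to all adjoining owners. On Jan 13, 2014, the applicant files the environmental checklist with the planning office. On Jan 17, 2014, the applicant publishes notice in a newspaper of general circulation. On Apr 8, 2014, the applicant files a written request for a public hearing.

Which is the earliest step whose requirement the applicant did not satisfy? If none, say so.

None — every step was satisfied

Step 1 — 14 and 36 days from Aug 23, 2013 (when the application is submitted) are Sep 6, 2013 and Sep 28, 2013 respectively; Sep 17, 2013 falls inside that range.
Step 2 — counting 88 days from Sep 17, 2013 (when the application fee is paid) gives a deadline of Dec 14, 2013; done Sep 19, 2013 — timely.
Step 3 — counting 72 days from Oct 3, 2013 (end of the 14-day objection period, which began when on-site notice is posted on Sep 19, 2013) gives a deadline of Dec 14, 2013; done Dec 12, 2013 — timely.
Step 4 — counting 34 days from Dec 12, 2013 (when notice is mailed to adjoining owners) gives a deadline of Jan 15, 2014; Jan 13, 2014 is within that limit.
Step 5 — counting 30 days from Jan 13, 2014 (when the environmental checklist is filed) gives a deadline of Feb 12, 2014; Jan 17, 2014 is within that limit.
Step 6 — 10 and 48 days from Feb 21, 2014 (end of the 35-day comment period, which began when newspaper notice is published on Jan 17, 2014) are Mar 3, 2014 and Apr 10, 2014 respectively; done Apr 8, 2014, which is between those dates.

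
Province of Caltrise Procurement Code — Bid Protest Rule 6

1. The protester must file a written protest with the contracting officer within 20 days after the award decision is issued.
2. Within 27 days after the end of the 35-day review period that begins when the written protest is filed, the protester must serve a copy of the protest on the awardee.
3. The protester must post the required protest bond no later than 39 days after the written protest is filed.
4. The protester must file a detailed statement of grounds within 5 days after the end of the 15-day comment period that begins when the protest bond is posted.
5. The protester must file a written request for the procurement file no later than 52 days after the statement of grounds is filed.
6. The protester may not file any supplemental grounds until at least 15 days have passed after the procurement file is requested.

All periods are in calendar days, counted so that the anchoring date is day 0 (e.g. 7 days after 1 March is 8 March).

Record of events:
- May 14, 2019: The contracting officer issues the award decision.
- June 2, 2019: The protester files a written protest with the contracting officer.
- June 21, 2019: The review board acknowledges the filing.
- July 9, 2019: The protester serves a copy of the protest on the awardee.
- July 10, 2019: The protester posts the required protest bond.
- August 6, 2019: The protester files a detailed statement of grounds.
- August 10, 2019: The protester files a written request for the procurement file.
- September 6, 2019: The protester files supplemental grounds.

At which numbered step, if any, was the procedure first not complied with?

Step 1 — counting 20 days from May 14, 2019 (when the award decision is issued) gives a deadline of June 3, 2019; done June 2, 2019 — timely.
Step 2 — counting 27 days from July 7, 2019 (end of the 35-day review period, which began when the written protest is filed on June 2, 2019) gives a deadline of August 3, 2019; July 9, 2019 is within that limit.
Step 3 — counting 39 days from June 2, 2019 (when the written protest is filed) gives a deadline of July 11, 2019; completed July 10, 2019, before the deadline.
Step 4 — counting 5 days from July 25, 2019 (end of the 15-day comment period, which began when the protest bond is posted on July 10, 2019) gives a deadline of July 30, 2019; not done until August 6, 2019, 7 days after the deadline.
Later steps need not be reached.

Step 4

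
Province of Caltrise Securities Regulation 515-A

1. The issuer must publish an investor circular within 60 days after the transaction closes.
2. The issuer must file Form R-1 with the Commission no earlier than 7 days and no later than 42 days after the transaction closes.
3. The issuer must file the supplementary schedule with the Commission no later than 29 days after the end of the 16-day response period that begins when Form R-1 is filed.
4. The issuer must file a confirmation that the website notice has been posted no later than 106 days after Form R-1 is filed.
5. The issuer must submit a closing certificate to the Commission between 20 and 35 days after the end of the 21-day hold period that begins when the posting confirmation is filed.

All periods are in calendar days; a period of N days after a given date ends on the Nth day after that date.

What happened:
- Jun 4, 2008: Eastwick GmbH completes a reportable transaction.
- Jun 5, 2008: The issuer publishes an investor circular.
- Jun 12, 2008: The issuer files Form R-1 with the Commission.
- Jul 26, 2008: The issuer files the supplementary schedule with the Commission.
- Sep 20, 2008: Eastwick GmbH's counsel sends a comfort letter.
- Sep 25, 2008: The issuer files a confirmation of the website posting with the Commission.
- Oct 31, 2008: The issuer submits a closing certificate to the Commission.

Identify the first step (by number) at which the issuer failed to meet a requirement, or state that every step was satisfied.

Step 5

(1) due by Jun 4, 2008 + 60 days = Aug 3, 2008; Jun 5, 2008 is within that limit.
(2) the permitted window runs from Jun 4, 2008 + 7 = Jun 11, 2008 to Jun 4, 2008 + 42 = Jul 16, 2008; done Jun 12, 2008 — within the window.
(3) due by Jun 28, 2008 + 29 days = Jul 27, 2008; completed Jul 26, 2008, before the deadline.
(4) due by Jun 12, 2008 + 106 days = Sep 26, 2008; completed Sep 25, 2008, before the deadline.
(5) the permitted window runs from Oct 16, 2008 + 20 = Nov 5, 2008 to Oct 16, 2008 + 35 = Nov 20, 2008; done Oct 31, 2008 — 5 days before the window opened.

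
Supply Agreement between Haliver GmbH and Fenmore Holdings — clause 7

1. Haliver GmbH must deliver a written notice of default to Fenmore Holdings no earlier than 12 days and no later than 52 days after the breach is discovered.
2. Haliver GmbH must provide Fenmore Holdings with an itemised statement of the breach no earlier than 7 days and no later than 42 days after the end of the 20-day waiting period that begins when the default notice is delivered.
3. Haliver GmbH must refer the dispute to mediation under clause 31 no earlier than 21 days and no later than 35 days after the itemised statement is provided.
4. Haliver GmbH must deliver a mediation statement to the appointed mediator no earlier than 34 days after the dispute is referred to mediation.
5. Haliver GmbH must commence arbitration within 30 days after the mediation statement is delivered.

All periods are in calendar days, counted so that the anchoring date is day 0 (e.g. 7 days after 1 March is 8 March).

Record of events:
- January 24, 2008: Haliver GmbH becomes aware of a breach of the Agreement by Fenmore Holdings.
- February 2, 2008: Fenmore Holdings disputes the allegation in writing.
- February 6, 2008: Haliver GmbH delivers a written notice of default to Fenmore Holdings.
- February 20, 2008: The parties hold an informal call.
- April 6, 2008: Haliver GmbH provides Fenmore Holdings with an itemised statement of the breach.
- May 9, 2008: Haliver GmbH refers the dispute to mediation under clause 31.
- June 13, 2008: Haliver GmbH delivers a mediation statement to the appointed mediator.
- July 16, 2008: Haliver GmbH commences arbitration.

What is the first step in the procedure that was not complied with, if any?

Step 5

Step 1 — 12 and 52 days from January 24, 2008 (when the breach is discovered) are February 5, 2008 and March 16, 2008 respectively; February 6, 2008 falls inside that range.
Step 2 — 7 and 42 days from February 26, 2008 (end of the 20-day waiting period, which began when the default notice is delivered on February 6, 2008) are March 4, 2008 and April 8, 2008 respectively; April 6, 2008 falls inside that range.
Step 3 — 21 and 35 days from April 6, 2008 (when the itemised statement is provided) are April 27, 2008 and May 11, 2008 respectively; done May 9, 2008, which is between those dates.
Step 4 — must wait 34 days from May 9, 2008 (when the dispute is referred to mediation), so not before June 12, 2008; done June 13, 2008, after the minimum wait.
Step 5 — counting 30 days from June 13, 2008 (when the mediation statement is delivered) gives a deadline of July 13, 2008; not done until July 16, 2008, 3 days after the deadline.
Later steps need not be reached.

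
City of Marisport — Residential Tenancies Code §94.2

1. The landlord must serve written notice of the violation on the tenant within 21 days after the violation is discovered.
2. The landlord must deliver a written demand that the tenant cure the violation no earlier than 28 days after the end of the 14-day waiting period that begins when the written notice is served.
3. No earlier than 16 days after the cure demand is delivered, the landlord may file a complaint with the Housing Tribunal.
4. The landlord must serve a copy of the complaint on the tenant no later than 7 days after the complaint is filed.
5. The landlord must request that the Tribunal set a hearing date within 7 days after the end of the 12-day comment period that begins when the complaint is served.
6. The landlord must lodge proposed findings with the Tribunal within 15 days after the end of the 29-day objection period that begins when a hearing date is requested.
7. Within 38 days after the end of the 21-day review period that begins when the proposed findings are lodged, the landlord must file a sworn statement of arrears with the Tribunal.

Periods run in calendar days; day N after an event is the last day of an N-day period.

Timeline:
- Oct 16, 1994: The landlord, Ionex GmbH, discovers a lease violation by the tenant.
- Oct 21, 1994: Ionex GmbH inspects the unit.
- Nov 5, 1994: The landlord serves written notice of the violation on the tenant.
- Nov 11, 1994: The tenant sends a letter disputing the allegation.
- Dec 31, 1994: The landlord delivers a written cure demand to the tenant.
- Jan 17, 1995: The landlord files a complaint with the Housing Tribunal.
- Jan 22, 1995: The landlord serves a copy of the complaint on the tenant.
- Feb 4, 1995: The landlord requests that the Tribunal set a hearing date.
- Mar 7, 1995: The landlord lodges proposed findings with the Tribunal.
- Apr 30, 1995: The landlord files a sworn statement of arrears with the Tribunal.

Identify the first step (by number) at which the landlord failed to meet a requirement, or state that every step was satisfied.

None — every step was satisfied

Step 1 — counting 21 days from Oct 16, 1994 (when the violation is discovered) gives a deadline of Nov 6, 1994; Nov 5, 1994 is within that limit.
Step 2 — must wait 28 days from Nov 19, 1994 (end of the 14-day waiting period, which began when the written notice is served on Nov 5, 1994), so not before Dec 17, 1994; done Dec 31, 1994, after the minimum wait.
Step 3 — must wait 16 days from Dec 31, 1994 (when the cure demand is delivered), so not before Jan 16, 1995; done Jan 17, 1995 — permitted.
Step 4 — counting 7 days from Jan 17, 1995 (when the complaint is filed) gives a deadline of Jan 24, 1995; completed Jan 22, 1995, before the deadline.
Step 5 — counting 7 days from Feb 3, 1995 (end of the 12-day comment period, which began when the complaint is served on Jan 22, 1995) gives a deadline of Feb 10, 1995; Feb 4, 1995 is within that limit.
Step 6 — counting 15 days from Mar 5, 1995 (end of the 29-day objection period, which began when a hearing date is requested on Feb 4, 1995) gives a deadline of Mar 20, 1995; done Mar 7, 1995 — timely.
Step 7 — counting 38 days from Mar 28, 1995 (end of the 21-day review period, which began when the proposed findings are lodged on Mar 7, 1995) gives a deadline of May 5, 1995; completed Apr 30, 1995, before the deadline.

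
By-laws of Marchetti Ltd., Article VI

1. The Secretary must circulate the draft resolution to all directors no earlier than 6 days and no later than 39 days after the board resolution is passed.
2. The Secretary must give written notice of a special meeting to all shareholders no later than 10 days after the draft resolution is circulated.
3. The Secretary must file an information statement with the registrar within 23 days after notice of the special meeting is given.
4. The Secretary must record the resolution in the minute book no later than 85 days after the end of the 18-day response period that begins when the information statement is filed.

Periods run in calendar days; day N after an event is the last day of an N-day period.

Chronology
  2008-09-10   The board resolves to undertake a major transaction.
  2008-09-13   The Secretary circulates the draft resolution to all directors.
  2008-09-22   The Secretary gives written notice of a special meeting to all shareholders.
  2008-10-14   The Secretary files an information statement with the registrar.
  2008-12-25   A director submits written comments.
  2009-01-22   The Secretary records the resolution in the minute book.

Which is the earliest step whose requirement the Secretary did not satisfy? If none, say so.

Step 1 — 6 and 39 days from 2008-09-10 (when the board resolution is passed) are 2008-09-16 and 2008-10-19 respectively; done 2008-09-13 — 3 days before the window opened.
The analysis stops there.

Step 1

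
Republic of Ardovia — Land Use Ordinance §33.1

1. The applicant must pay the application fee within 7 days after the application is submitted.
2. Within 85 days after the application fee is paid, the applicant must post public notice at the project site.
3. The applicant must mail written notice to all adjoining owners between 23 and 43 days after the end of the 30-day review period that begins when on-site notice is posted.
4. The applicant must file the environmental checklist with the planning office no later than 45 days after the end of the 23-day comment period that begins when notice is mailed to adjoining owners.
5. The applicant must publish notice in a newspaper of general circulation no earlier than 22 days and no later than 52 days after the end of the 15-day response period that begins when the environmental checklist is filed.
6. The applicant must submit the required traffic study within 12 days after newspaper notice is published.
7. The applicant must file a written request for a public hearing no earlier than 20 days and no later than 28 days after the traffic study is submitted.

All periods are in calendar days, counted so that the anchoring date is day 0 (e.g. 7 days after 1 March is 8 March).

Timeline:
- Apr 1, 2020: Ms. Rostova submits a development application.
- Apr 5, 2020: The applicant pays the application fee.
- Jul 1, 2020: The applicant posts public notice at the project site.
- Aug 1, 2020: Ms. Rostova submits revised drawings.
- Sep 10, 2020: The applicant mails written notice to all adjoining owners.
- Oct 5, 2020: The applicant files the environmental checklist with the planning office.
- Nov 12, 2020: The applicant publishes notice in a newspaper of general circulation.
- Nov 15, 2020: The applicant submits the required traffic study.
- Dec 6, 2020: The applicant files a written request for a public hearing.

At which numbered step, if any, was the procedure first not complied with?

Step 1: 7 days after Apr 1, 2020 (when the application is submitted) is Apr 8, 2020; Apr 5, 2020 is within that limit.
Step 2: 85 days after Apr 5, 2020 (when the application fee is paid) is Jun 29, 2020; done Jul 1, 2020 — 2 days late.

Step 2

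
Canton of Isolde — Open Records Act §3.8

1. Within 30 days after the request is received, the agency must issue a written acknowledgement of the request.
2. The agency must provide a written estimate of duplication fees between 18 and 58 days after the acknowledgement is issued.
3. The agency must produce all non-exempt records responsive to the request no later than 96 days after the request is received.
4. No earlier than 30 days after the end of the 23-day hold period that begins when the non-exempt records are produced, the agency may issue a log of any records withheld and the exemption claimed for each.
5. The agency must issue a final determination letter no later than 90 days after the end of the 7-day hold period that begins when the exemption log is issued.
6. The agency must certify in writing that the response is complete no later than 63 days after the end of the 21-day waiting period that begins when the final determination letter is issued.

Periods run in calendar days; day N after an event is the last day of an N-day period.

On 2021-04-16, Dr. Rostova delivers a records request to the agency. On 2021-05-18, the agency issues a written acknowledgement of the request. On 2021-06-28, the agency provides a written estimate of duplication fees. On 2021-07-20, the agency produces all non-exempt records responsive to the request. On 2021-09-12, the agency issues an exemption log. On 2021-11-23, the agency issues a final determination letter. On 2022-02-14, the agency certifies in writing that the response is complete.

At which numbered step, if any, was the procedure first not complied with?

Step 1: 30 days after 2021-04-16 (when the request is received) is 2021-05-16; 2021-05-18 misses that deadline by 2 days.
That is the first point of non-compliance.

Step 1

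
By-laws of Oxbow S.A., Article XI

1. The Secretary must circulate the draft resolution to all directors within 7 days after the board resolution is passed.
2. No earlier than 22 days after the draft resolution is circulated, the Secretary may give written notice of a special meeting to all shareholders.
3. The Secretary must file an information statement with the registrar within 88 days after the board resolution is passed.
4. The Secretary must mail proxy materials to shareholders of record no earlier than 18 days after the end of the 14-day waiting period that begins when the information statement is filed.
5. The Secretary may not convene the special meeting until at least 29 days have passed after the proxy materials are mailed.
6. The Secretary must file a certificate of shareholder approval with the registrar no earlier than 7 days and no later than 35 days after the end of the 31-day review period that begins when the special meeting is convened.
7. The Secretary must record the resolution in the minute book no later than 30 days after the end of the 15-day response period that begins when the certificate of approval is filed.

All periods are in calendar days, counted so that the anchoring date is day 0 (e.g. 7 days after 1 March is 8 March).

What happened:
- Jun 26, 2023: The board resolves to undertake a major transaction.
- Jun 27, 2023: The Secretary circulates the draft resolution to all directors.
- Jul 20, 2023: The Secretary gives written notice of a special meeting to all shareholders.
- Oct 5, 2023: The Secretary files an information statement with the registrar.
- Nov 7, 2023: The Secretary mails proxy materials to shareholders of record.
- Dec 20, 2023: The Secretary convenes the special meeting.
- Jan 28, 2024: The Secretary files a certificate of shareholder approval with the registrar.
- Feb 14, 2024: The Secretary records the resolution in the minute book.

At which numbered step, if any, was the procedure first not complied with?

(1) due by Jun 26, 2023 + 7 days = Jul 3, 2023; Jun 27, 2023 is within that limit.
(2) permitted from Jun 27, 2023 + 22 days = Jul 19, 2023 onward; Jul 20, 2023 is on or after that date.
(3) due by Jun 26, 2023 + 88 days = Sep 22, 2023; not done until Oct 5, 2023, 13 days after the deadline.
That is the first point of non-compliance.

Step 3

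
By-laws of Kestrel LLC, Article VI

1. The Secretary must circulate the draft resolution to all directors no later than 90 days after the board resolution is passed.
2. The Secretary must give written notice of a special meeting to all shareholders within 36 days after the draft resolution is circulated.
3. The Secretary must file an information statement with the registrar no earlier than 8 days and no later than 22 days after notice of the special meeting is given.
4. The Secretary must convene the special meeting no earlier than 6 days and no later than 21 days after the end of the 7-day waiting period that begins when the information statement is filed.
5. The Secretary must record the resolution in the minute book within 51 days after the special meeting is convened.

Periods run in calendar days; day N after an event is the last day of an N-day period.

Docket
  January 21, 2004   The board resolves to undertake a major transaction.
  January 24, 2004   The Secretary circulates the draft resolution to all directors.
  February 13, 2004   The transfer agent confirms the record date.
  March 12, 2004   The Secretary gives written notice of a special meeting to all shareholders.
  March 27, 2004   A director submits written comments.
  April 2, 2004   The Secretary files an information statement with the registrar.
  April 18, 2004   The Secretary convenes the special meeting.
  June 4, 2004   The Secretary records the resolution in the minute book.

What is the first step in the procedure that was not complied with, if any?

Step 2

Step 1: 90 days after January 21, 2004 (when the board resolution is passed) is April 20, 2004; done January 24, 2004 — timely.
Step 2: 36 days after January 24, 2004 (when the draft resolution is circulated) is February 29, 2004; done March 12, 2004 — 12 days late.
That is the first point of non-compliance.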